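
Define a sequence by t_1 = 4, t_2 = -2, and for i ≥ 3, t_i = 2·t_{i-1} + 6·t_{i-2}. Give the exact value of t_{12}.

Compute successive terms:
t_3 = 20; t_4 = 28; t_5 = 176; t_6 = 520; t_7 = 2096; t_8 = 7312; t_9 = 27200; t_{10} = 98272; t_{11} = 359744; t_{12} = 1309120.

1309120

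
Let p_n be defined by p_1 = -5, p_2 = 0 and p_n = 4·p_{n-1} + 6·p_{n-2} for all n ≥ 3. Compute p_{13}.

-329113920

Applying the relation repeatedly:
p_3 = -30, p_4 = -120, p_5 = -660, …, p_{10} = -2392320, p_{11} = -12349920, p_{12} = -63753600, p_{13} = -329113920.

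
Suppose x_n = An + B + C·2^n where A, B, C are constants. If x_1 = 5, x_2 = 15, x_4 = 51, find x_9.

At n = 1, 2, 4: A + B + 2C = 5; 2A + B + 4C = 15; 4A + B + 16C = 51.
Subtracting the first from the second: A + 2C = 10.
Subtracting the second from the third: 2A + 12C = 36.
Solving: C = 2, A = 6, then B = -5.
Hence x_9 = 6·9 + (-5) + 2·512 = 1073.

1073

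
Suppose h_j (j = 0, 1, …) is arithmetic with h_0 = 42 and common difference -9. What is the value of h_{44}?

-354

h_j = 42 + (j - 0)·(-9).
h_{44} = 42 + 44·(-9) = -354.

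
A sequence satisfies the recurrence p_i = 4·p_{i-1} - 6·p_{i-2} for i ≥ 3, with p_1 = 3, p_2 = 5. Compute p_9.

Iterate the recurrence:
p_3 = 2;  p_4 = -22;  p_5 = -100;  p_6 = -268;  p_7 = -472;  p_8 = -280;  p_9 = 1712.

1712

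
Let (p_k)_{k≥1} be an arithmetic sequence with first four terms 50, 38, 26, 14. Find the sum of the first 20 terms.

-1280

Common difference d = -12.
p_k = 50 + (k - 1)·(-12).
p_{20} = -178; S = 20·(50 + (-178))/2 = -1280.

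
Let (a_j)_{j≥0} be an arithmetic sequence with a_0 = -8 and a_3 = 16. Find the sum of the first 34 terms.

4216

Common difference d = (16 - (-8)) / (3 - 0) = 8.
a_j = -8 + (j - 0)·8.
a_{33} = 256; S = 34·(-8 + 256)/2 = 4216.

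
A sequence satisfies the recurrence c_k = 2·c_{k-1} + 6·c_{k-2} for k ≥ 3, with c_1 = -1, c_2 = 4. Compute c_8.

Step forward from the initial values:
c_3 = 2  c_4 = 28  c_5 = 68  c_6 = 304  c_7 = 1016  c_8 = 3856.

3856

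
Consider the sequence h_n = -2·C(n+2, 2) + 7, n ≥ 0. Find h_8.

-83

C(10, 2) = 45, so h_8 = -83.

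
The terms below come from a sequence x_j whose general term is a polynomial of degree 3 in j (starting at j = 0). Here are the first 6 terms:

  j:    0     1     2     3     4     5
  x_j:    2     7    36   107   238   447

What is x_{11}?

1st diffs: 5, 29, 71, 131, 209.
2nd diffs: 24, 42, 60, 78.
3rd diffs: 18, 18, 18 (constant).
Newton forward-difference form: x_j = 2 + 5·C(j,1) + 24·C(j,2) + 18·C(j,3).
At j = 11: j = 11, so x_{11} = 2 + 55 + 1320 + 2970 = 4347.

4347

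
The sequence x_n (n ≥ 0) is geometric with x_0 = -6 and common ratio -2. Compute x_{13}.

x_n = (-6)·(-2)^(n-0).
x_{13} = (-6)·(-2)^13 = 49152.

49152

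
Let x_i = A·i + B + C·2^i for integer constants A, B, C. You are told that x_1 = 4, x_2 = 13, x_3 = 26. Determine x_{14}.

32833

Plug in i = 1, 2, 3: A + B + 2C = 4; 2A + B + 4C = 13; 3A + B + 8C = 26.
Subtracting the first from the second: A + 2C = 9.
Subtracting the second from the third: A + 4C = 13.
Solving: C = 2, A = 5, then B = -5.
Therefore x_{14} = 70 + (-5) + 2·16384 = 32833.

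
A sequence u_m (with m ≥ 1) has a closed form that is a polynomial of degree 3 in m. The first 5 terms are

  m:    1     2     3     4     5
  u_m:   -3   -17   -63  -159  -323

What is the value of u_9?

1st diffs: -14, -46, -96, -164.
2nd diffs: -32, -50, -68.
3rd diffs: -18, -18 (constant).
Newton forward-difference form: u_m = -3 + (-14)·C(m-1,1) + (-32)·C(m-1,2) + (-18)·C(m-1,3).
At m = 9: m-1 = 8, so u_9 = -3 - 112 - 896 - 1008 = -2019.

-2019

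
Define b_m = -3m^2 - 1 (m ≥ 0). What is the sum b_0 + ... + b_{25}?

-16601

Over m = 0..25: Σm = 325, Σm² = 5525.
Total = (-3)·5525 + (-1)·26 = -16601.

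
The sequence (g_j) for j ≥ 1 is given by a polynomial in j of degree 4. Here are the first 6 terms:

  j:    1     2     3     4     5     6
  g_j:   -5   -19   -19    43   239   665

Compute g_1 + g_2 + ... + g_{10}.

17128

1st diffs: -14, 0, 62, 196, 426.
2nd diffs: 14, 62, 134, 230.
3rd diffs: 48, 72, 96.
4th diffs: 24, 24 (constant).
Newton forward-difference form: g_j = -5 + (-14)·C(j-1,1) + 14·C(j-1,2) + 48·C(j-1,3) + 24·C(j-1,4).
Continuing: 1441, 2711, 4643, 7429.
Summing j = 1..10 (10 terms) gives 17128.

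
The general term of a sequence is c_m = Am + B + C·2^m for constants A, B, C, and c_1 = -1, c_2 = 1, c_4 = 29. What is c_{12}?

At m = 1, 2, 4: A + B + 2C = -1; 2A + B + 4C = 1; 4A + B + 16C = 29.
Subtracting the first from the second: A + 2C = 2.
Subtracting the second from the third: 2A + 12C = 28.
Solving: C = 3, A = -4, then B = -3.
Hence c_{12} = -4·12 + (-3) + 3·4096 = 12237.

12237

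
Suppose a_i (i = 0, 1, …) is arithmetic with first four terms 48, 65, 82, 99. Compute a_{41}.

745

Common difference d = 17.
a_i = 48 + (i - 0)·17.
a_{41} = 48 + 41·17 = 745.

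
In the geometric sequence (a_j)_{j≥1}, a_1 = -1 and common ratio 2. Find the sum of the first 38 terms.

a_j = (-1)·2^(j-1).
S = (-1)·(2^38 - 1)/(2 - 1) = (-1)·(274877906944 - 1)/(1) = -274877906943.

-274877906943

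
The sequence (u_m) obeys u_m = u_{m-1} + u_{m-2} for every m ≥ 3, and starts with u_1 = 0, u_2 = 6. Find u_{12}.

Step forward from the initial values:
u_3 = 6  u_4 = 12  u_5 = 18  u_6 = 30  u_7 = 48  u_8 = 78  u_9 = 126  u_{10} = 204  u_{11} = 330  u_{12} = 534.

534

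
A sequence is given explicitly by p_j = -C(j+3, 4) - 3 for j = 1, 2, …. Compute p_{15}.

-3063

C(18, 4) = 3060, so p_{15} = -3063.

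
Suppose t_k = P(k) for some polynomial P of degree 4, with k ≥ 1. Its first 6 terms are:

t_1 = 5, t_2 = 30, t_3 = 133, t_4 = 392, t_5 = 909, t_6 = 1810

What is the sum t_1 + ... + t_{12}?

76488

1st diffs: 25, 103, 259, 517, 901.
2nd diffs: 78, 156, 258, 384.
3rd diffs: 78, 102, 126.
4th diffs: 24, 24 (constant).
Newton forward-difference form: t_k = 5 + 25·C(k-1,1) + 78·C(k-1,2) + 78·C(k-1,3) + 24·C(k-1,4).
Continuing: …, 3245, 5388, 8437, 12614, …, t_{12} = 25360.
Summing k = 1..12 (12 terms) gives 76488.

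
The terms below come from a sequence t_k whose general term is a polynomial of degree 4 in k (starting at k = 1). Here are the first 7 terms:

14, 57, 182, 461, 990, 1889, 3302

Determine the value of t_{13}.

1st diffs: 43, 125, 279, 529, 899, 1413.
2nd diffs: 82, 154, 250, 370, 514.
3rd diffs: 72, 96, 120, 144.
4th diffs: 24, 24, 24 (constant).
So t_k = k^4 + 2k^3 + 4k^2 + 2k + 5.
Evaluating at k = 13 gives t_{13} = 33662.

33662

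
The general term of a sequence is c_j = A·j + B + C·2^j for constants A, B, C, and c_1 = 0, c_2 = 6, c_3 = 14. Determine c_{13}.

8238

The three given values yield: A + B + 2C = 0; 2A + B + 4C = 6; 3A + B + 8C = 14.
Subtracting the first from the second: A + 2C = 6.
Subtracting the second from the third: A + 4C = 8.
Solving: C = 1, A = 4, then B = -6.
So c_j = 4·j + (-6) + 1·2^j; at j=13 this is 8238.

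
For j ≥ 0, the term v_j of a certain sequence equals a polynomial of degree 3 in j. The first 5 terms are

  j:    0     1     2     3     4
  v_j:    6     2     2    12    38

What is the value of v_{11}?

1st diffs: -4, 0, 10, 26.
2nd diffs: 4, 10, 16.
3rd diffs: 6, 6 (constant).
Newton forward-difference form: v_j = 6 + (-4)·C(j,1) + 4·C(j,2) + 6·C(j,3).
At j = 11: j = 11, so v_{11} = 6 - 44 + 220 + 990 = 1172.

1172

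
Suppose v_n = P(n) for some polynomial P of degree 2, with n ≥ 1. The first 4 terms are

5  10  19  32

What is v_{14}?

1st diffs: 5, 9, 13.
2nd diffs: 4, 4 (constant).
Newton forward-difference form: v_n = 5 + 5·C(n-1,1) + 4·C(n-1,2).
At n = 14: n-1 = 13, so v_{14} = 5 + 65 + 312 = 382.

382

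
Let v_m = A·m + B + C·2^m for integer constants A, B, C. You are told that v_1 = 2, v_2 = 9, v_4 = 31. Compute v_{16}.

65611

The three given values yield: A + B + 2C = 2; 2A + B + 4C = 9; 4A + B + 16C = 31.
Subtracting the first from the second: A + 2C = 7.
Subtracting the second from the third: 2A + 12C = 22.
Solving: C = 1, A = 5, then B = -5.
Hence v_{16} = 5·16 + (-5) + 1·65536 = 65611.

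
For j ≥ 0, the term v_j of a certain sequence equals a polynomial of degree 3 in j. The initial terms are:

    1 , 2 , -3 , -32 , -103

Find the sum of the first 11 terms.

1st diffs: 1, -5, -29, -71.
2nd diffs: -6, -24, -42.
3rd diffs: -18, -18 (constant).
Newton forward-difference form: v_j = 1 + 1·C(j,1) + (-6)·C(j,2) + (-18)·C(j,3).
Continuing: …, -234, -443, -748, -1167, …, v_{10} = -2419.
Summing j = 0..10 (11 terms) gives -6864.

-6864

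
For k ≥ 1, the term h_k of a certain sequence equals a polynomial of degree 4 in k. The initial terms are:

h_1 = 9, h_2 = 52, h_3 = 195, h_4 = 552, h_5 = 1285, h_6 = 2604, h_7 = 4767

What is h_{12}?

40632

1st diffs: 43, 143, 357, 733, 1319, 2163.
2nd diffs: 100, 214, 376, 586, 844.
3rd diffs: 114, 162, 210, 258.
4th diffs: 48, 48, 48 (constant).
So h_k = 2k^4 - k^3 + 6k^2 + 2k.
Evaluating at k = 12 gives h_{12} = 40632.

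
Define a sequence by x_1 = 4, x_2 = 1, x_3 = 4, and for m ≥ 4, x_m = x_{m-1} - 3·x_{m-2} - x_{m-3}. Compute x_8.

89

Step forward from the initial values:
x_4 = -3; x_5 = -16; x_6 = -11; x_7 = 40; x_8 = 89.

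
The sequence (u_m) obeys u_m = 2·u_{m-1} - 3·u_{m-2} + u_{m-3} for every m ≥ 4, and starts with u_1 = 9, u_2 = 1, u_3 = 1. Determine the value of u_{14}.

-630

Compute successive terms:
u_4 = 8;  u_5 = 14;  u_6 = 5;  …;  u_{11} = 176;  u_{12} = 88;  u_{13} = -271;  u_{14} = -630.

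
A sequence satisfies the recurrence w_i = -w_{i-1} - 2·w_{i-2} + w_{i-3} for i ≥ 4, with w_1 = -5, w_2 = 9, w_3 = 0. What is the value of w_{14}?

Iterate the recurrence:
w_4 = -23; w_5 = 32; w_6 = 14; …; w_{11} = 305; w_{12} = 650; w_{13} = -1682; w_{14} = 687.

687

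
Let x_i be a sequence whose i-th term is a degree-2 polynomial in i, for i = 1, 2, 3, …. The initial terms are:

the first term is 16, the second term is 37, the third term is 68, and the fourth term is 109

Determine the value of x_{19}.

1st diffs: 21, 31, 41.
2nd diffs: 10, 10 (constant).
Newton forward-difference form: x_i = 16 + 21·C(i-1,1) + 10·C(i-1,2).
At i = 19: i-1 = 18, so x_{19} = 16 + 378 + 1530 = 1924.

1924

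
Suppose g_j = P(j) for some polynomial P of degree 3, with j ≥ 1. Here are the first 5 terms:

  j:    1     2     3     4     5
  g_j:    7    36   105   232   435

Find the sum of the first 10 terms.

1st diffs: 29, 69, 127, 203.
2nd diffs: 40, 58, 76.
3rd diffs: 18, 18 (constant).
Newton forward-difference form: g_j = 7 + 29·C(j-1,1) + 40·C(j-1,2) + 18·C(j-1,3).
Continuing: …, 732, 1141, 1680, 2367, …, g_{10} = 3220.
Summing j = 1..10 (10 terms) gives 9955.

9955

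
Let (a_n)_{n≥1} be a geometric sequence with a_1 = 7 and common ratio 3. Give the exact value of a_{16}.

a_n = 7·3^(n-1).
a_{16} = 7·3^15 = 100442349.

100442349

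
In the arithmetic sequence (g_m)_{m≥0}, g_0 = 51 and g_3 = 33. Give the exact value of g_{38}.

Common difference d = (33 - 51) / (3 - 0) = -6.
g_m = 51 + (m - 0)·(-6).
g_{38} = 51 + 38·(-6) = -177.

-177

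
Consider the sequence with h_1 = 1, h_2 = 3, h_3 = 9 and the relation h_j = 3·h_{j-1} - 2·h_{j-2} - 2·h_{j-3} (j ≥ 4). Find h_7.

Step forward from the initial values:
h_4 = 19; h_5 = 33; h_6 = 43; h_7 = 25.

25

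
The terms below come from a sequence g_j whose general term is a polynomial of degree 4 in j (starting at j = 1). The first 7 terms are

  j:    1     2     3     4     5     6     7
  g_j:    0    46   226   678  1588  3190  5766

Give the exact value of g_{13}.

1st diffs: 46, 180, 452, 910, 1602, 2576.
2nd diffs: 134, 272, 458, 692, 974.
3rd diffs: 138, 186, 234, 282.
4th diffs: 48, 48, 48 (constant).
Newton forward-difference form: g_j = 46·C(j-1,1) + 134·C(j-1,2) + 138·C(j-1,3) + 48·C(j-1,4).
At j = 13: j-1 = 12, so g_{13} = 552 + 8844 + 30360 + 23760 = 63516.

63516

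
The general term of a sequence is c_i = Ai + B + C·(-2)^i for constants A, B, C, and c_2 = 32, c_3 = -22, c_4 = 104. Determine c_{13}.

-40882

Write the equations: 2A + B + 4C = 32; 3A + B - 8C = -22; 4A + B + 16C = 104.
Subtracting the first from the second: A - 12C = -54.
Subtracting the second from the third: A + 24C = 126.
Solving: C = 5, A = 6, then B = 0.
Therefore c_{13} = 78 + 0 + 5·(-8192) = -40882.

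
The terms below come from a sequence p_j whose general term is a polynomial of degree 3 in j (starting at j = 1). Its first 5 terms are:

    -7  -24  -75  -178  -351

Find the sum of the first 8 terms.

1st diffs: -17, -51, -103, -173.
2nd diffs: -34, -52, -70.
3rd diffs: -18, -18 (constant).
Newton forward-difference form: p_j = -7 + (-17)·C(j-1,1) + (-34)·C(j-1,2) + (-18)·C(j-1,3).
Continuing: -612, -979, -1470.
Summing j = 1..8 (8 terms) gives -3696.

-3696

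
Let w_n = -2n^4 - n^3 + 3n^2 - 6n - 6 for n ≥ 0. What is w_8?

-8566

w_8 = -2·8^4 - 1·8^3 + 3·8^2 - 6·8 - 6 = -8566.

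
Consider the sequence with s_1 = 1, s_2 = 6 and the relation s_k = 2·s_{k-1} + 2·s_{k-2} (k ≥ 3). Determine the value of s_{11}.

Step forward from the initial values:
s_3 = 14, s_4 = 40, s_5 = 108, s_6 = 296, s_7 = 808, s_8 = 2208, s_9 = 6032, s_{10} = 16480, s_{11} = 45024.

45024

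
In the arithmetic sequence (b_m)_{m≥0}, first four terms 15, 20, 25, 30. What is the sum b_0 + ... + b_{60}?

10065

Common difference d = 5.
b_m = 15 + (m - 0)·5.
b_{60} = 315; S = 61·(15 + 315)/2 = 10065.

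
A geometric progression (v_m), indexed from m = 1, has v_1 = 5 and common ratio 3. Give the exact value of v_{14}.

v_m = 5·3^(m-1).
v_{14} = 5·3^13 = 7971615.

7971615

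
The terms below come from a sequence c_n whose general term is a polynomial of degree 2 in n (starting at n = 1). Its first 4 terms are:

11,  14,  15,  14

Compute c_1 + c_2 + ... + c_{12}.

1st diffs: 3, 1, -1.
2nd diffs: -2, -2 (constant).
Newton forward-difference form: c_n = 11 + 3·C(n-1,1) + (-2)·C(n-1,2).
Continuing: …, 11, 6, -1, -10, …, c_{12} = -66.
Summing n = 1..12 (12 terms) gives -110.

-110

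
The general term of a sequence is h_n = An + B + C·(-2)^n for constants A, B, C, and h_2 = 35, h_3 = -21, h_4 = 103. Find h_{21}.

-10485669

Plug in n = 2, 3, 4: 2A + B + 4C = 35; 3A + B - 8C = -21; 4A + B + 16C = 103.
Subtracting the first from the second: A - 12C = -56.
Subtracting the second from the third: A + 24C = 124.
Solving: C = 5, A = 4, then B = 7.
So h_n = 4·n + 7 + 5·(-2)^n; at n=21 this is -10485669.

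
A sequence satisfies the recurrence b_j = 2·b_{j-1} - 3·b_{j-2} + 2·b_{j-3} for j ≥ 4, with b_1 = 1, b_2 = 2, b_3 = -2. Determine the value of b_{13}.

42

Iterate the recurrence:
b_4 = -8  b_5 = -6  b_6 = 8  b_7 = 18  b_8 = 0  b_9 = -38  b_{10} = -40  b_{11} = 34  b_{12} = 112  b_{13} = 42.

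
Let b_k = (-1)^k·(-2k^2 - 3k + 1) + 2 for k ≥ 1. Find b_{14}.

-431

(-1)^14 = 1; -2k^2 - 3k + 1 at k=14 is -433; so b_{14} = -431.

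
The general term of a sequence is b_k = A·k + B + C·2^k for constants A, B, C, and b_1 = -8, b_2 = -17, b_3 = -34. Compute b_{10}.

-4105

At k = 1, 2, 3: A + B + 2C = -8; 2A + B + 4C = -17; 3A + B + 8C = -34.
Subtracting the first from the second: A + 2C = -9.
Subtracting the second from the third: A + 4C = -17.
Solving: C = -4, A = -1, then B = 1.
So b_k = -1·k + 1 + (-4)·2^k; at k=10 this is -4105.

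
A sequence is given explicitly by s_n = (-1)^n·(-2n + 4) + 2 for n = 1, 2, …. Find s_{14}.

-22

(-1)^14 = 1; -2n + 4 at n=14 is -24; so s_{14} = -22.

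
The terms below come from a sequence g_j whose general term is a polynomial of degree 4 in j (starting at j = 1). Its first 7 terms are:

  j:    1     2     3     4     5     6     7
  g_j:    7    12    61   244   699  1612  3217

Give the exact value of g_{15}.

1st diffs: 5, 49, 183, 455, 913, 1605.
2nd diffs: 44, 134, 272, 458, 692.
3rd diffs: 90, 138, 186, 234.
4th diffs: 48, 48, 48 (constant).
So g_j = 2j^4 - 5j^3 + 2j^2 + 4j + 4.
Evaluating at j = 15 gives g_{15} = 84889.

84889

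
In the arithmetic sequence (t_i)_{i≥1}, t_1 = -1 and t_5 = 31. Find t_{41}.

319

Common difference d = (31 - (-1)) / (5 - 1) = 8.
t_i = -1 + (i - 1)·8.
t_{41} = -1 + 40·8 = 319.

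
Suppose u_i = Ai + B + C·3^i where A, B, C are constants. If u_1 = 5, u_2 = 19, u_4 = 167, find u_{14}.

9565963

At i = 1, 2, 4: A + B + 3C = 5; 2A + B + 9C = 19; 4A + B + 81C = 167.
Subtracting the first from the second: A + 6C = 14.
Subtracting the second from the third: 2A + 72C = 148.
Solving: C = 2, A = 2, then B = -3.
Therefore u_{14} = 28 + (-3) + 2·4782969 = 9565963.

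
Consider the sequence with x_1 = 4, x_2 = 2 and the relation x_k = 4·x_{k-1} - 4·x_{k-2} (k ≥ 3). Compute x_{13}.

Step forward from the initial values:
x_3 = -8;  x_4 = -40;  x_5 = -128;  …;  x_{10} = -11776;  x_{11} = -26624;  x_{12} = -59392;  x_{13} = -131072.
(Characteristic roots are 2 and 2.)

-131072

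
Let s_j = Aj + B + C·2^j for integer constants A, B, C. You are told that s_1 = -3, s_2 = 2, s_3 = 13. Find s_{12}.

Write the equations: A + B + 2C = -3; 2A + B + 4C = 2; 3A + B + 8C = 13.
Subtracting the first from the second: A + 2C = 5.
Subtracting the second from the third: A + 4C = 11.
Solving: C = 3, A = -1, then B = -8.
So s_j = -1·j + (-8) + 3·2^j; at j=12 this is 12268.

12268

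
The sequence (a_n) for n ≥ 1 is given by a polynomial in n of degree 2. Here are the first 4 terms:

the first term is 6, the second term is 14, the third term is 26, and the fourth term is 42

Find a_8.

146

1st diffs: 8, 12, 16.
2nd diffs: 4, 4 (constant).
Newton forward-difference form: a_n = 6 + 8·C(n-1,1) + 4·C(n-1,2).
At n = 8: n-1 = 7, so a_8 = 6 + 56 + 84 = 146.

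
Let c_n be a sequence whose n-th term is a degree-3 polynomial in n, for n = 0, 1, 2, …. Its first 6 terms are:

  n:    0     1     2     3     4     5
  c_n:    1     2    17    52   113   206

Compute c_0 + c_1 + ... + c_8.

1977

1st diffs: 1, 15, 35, 61, 93.
2nd diffs: 14, 20, 26, 32.
3rd diffs: 6, 6, 6 (constant).
So c_n = n^3 + 4n^2 - 4n + 1.
Continuing: 337, 512, 737.
Summing n = 0..8 (9 terms) gives 1977.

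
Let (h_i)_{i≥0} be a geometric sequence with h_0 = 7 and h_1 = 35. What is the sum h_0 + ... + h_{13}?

10681152342

Common ratio r = 5.
h_i = 7·5^(i-0).
S = 7·(5^14 - 1)/(5 - 1) = 7·(6103515625 - 1)/(4) = 10681152342.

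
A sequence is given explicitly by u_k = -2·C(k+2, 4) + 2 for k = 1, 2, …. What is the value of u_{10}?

-988

C(12, 4) = 495, so u_{10} = -988.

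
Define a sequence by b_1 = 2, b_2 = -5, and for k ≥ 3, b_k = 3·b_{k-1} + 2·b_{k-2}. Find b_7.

Compute successive terms:
b_3 = -11  b_4 = -43  b_5 = -151  b_6 = -539  b_7 = -1919.

-1919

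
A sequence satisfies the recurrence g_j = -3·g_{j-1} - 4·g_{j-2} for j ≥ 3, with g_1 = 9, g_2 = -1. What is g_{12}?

Step forward from the initial values:
g_3 = -33  g_4 = 103  g_5 = -177  g_6 = 119  g_7 = 351  g_8 = -1529  g_9 = 3183  g_{10} = -3433  g_{11} = -2433  g_{12} = 21031.

21031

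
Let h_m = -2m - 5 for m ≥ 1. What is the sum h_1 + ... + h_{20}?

Over m = 1..20: Σm = 210.
Total = (-2)·210 + (-5)·20 = -520.

-520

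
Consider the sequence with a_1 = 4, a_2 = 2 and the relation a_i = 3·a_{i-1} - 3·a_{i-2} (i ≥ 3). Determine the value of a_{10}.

Compute successive terms:
a_3 = -6; a_4 = -24; a_5 = -54; a_6 = -90; a_7 = -108; a_8 = -54; a_9 = 162; a_{10} = 648.

648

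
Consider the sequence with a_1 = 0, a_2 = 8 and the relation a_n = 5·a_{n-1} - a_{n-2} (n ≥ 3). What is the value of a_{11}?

11130200

Step forward from the initial values:
a_3 = 40  a_4 = 192  a_5 = 920  a_6 = 4408  a_7 = 21120  a_8 = 101192  a_9 = 484840  a_{10} = 2323008  a_{11} = 11130200.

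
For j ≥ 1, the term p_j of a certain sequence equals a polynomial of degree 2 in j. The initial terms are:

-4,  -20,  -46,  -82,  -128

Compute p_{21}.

-2224

1st diffs: -16, -26, -36, -46.
2nd diffs: -10, -10, -10 (constant).
So p_j = -5j^2 - j + 2.
Evaluating at j = 21 gives p_{21} = -2224.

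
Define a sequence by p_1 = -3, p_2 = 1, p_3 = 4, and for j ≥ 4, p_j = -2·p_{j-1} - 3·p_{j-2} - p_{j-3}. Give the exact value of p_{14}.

Iterate the recurrence:
p_4 = -8, p_5 = 3, p_6 = 14, …, p_{11} = 54, p_{12} = 157, p_{13} = -372, p_{14} = 219.

219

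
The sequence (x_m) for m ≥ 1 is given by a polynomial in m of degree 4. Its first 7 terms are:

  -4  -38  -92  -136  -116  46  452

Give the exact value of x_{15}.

1st diffs: -34, -54, -44, 20, 162, 406.
2nd diffs: -20, 10, 64, 142, 244.
3rd diffs: 30, 54, 78, 102.
4th diffs: 24, 24, 24 (constant).
Newton forward-difference form: x_m = -4 + (-34)·C(m-1,1) + (-20)·C(m-1,2) + 30·C(m-1,3) + 24·C(m-1,4).
At m = 15: m-1 = 14, so x_{15} = -4 - 476 - 1820 + 10920 + 24024 = 32644.

32644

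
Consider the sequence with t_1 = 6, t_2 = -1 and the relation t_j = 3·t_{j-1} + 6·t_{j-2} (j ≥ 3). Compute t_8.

Applying the relation repeatedly:
t_3 = 33;  t_4 = 93;  t_5 = 477;  t_6 = 1989;  t_7 = 8829;  t_8 = 38421.

38421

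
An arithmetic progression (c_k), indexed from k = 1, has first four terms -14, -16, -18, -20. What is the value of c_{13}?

Common difference d = -2.
c_k = -14 + (k - 1)·(-2).
c_{13} = -14 + 12·(-2) = -38.

-38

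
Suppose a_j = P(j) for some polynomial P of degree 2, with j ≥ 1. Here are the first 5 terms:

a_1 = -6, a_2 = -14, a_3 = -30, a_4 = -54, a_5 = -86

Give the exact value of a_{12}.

-534

1st diffs: -8, -16, -24, -32.
2nd diffs: -8, -8, -8 (constant).
So a_j = -4j^2 + 4j - 6.
Evaluating at j = 12 gives a_{12} = -534.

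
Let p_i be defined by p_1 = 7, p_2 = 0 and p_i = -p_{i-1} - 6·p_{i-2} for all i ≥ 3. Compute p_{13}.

-212478

Step forward from the initial values:
p_3 = -42; p_4 = 42; p_5 = 210; …; p_{10} = -22638; p_{11} = 15330; p_{12} = 120498; p_{13} = -212478.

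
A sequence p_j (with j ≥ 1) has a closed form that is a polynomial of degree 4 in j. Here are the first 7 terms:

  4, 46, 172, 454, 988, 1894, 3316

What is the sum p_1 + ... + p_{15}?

1st diffs: 42, 126, 282, 534, 906, 1422.
2nd diffs: 84, 156, 252, 372, 516.
3rd diffs: 72, 96, 120, 144.
4th diffs: 24, 24, 24 (constant).
So p_j = j^4 + 2j^3 + 5j^2 - 2j - 2.
Continuing: …, 5422, 8404, 12478, 17884, …, p_{15} = 58468.
Summing j = 1..15 (15 terms) gives 213042.

213042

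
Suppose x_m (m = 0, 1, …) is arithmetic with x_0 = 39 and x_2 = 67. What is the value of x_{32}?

487

Common difference d = (67 - 39) / (2 - 0) = 14.
x_m = 39 + (m - 0)·14.
x_{32} = 39 + 32·14 = 487.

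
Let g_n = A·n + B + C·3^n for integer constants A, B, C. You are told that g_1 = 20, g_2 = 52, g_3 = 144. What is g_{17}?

645700852

Plug in n = 1, 2, 3: A + B + 3C = 20; 2A + B + 9C = 52; 3A + B + 27C = 144.
Subtracting the first from the second: A + 6C = 32.
Subtracting the second from the third: A + 18C = 92.
Solving: C = 5, A = 2, then B = 3.
Hence g_{17} = 2·17 + 3 + 5·129140163 = 645700852.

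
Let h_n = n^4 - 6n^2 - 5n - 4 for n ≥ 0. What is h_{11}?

13856

h_{11} = 1·11^4 - 6·11^2 - 5·11 - 4 = 13856.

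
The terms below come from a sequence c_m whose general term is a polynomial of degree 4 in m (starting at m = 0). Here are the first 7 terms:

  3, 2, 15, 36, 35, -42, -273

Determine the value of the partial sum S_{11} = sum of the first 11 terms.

-10780

1st diffs: -1, 13, 21, -1, -77, -231.
2nd diffs: 14, 8, -22, -76, -154.
3rd diffs: -6, -30, -54, -78.
4th diffs: -24, -24, -24 (constant).
So c_m = -m^4 + 5m^3 - m^2 - 4m + 3.
Continuing: -760, -1629, -3030, -5137.
Summing m = 0..10 (11 terms) gives -10780.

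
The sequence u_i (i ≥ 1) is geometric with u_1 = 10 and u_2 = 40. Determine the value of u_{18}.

Common ratio r = 4.
u_i = 10·4^(i-1).
u_{18} = 10·4^17 = 171798691840.

171798691840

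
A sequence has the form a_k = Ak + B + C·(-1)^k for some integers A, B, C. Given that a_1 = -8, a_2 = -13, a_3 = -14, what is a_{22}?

At k = 1, 2, 3: A + B - C = -8; 2A + B + C = -13; 3A + B - C = -14.
Subtracting the first from the second: A + 2C = -5.
Subtracting the second from the third: A - 2C = -1.
Solving: C = -1, A = -3, then B = -6.
So a_k = -3·k + (-6) + (-1)·(-1)^k; at k=22 this is -73.

-73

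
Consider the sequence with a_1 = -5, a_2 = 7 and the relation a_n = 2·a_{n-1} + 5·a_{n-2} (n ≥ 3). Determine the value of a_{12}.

Step forward from the initial values:
a_3 = -11  a_4 = 13  a_5 = -29  a_6 = 7  a_7 = -131  a_8 = -227  a_9 = -1109  a_{10} = -3353  a_{11} = -12251  a_{12} = -41267.

-41267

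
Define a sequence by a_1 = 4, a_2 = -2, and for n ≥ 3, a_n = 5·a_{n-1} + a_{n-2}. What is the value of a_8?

-23242

Iterate the recurrence:
a_3 = -6;  a_4 = -32;  a_5 = -166;  a_6 = -862;  a_7 = -4476;  a_8 = -23242.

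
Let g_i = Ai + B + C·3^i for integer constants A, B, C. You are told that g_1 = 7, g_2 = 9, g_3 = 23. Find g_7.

Write the equations: A + B + 3C = 7; 2A + B + 9C = 9; 3A + B + 27C = 23.
Subtracting the first from the second: A + 6C = 2.
Subtracting the second from the third: A + 18C = 14.
Solving: C = 1, A = -4, then B = 8.
Therefore g_7 = -28 + 8 + 1·2187 = 2167.

2167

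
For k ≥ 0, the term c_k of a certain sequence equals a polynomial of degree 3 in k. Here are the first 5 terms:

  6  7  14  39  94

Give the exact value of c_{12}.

1st diffs: 1, 7, 25, 55.
2nd diffs: 6, 18, 30.
3rd diffs: 12, 12 (constant).
So c_k = 2k^3 - 3k^2 + 2k + 6.
Evaluating at k = 12 gives c_{12} = 3054.

3054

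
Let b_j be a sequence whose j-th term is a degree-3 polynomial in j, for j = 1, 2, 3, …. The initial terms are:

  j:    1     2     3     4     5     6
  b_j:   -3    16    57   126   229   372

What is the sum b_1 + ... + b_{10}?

4725

1st diffs: 19, 41, 69, 103, 143.
2nd diffs: 22, 28, 34, 40.
3rd diffs: 6, 6, 6 (constant).
So b_j = j^3 + 5j^2 - 3j - 6.
Continuing: 561, 802, 1101, 1464.
Summing j = 1..10 (10 terms) gives 4725.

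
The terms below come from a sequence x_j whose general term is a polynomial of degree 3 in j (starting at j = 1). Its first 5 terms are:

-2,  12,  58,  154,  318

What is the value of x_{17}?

14142

1st diffs: 14, 46, 96, 164.
2nd diffs: 32, 50, 68.
3rd diffs: 18, 18 (constant).
So x_j = 3j^3 - 2j^2 - j - 2.
Evaluating at j = 17 gives x_{17} = 14142.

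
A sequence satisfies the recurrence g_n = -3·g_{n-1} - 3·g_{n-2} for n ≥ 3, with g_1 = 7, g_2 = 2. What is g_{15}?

g_3 = -27;  g_4 = 75;  g_5 = -144;  …;  g_{12} = -5589;  g_{13} = 5103;  g_{14} = 1458;  g_{15} = -19683.

-19683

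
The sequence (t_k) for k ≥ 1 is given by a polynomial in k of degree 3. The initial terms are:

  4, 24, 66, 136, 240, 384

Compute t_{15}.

1st diffs: 20, 42, 70, 104, 144.
2nd diffs: 22, 28, 34, 40.
3rd diffs: 6, 6, 6 (constant).
Newton forward-difference form: t_k = 4 + 20·C(k-1,1) + 22·C(k-1,2) + 6·C(k-1,3).
At k = 15: k-1 = 14, so t_{15} = 4 + 280 + 2002 + 2184 = 4470.

4470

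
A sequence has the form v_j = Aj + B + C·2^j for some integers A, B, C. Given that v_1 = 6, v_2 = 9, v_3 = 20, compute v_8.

At j = 1, 2, 3: A + B + 2C = 6; 2A + B + 4C = 9; 3A + B + 8C = 20.
Subtracting the first from the second: A + 2C = 3.
Subtracting the second from the third: A + 4C = 11.
Solving: C = 4, A = -5, then B = 3.
Therefore v_8 = -40 + 3 + 4·256 = 987.

987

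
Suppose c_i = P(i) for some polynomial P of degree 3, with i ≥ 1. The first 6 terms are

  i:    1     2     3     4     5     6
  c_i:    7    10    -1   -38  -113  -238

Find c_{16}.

-6878

1st diffs: 3, -11, -37, -75, -125.
2nd diffs: -14, -26, -38, -50.
3rd diffs: -12, -12, -12 (constant).
So c_i = -2i^3 + 5i^2 + 2i + 2.
Evaluating at i = 16 gives c_{16} = -6878.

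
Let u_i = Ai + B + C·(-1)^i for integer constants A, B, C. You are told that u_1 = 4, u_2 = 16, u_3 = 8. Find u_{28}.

Plug in i = 1, 2, 3: A + B - C = 4; 2A + B + C = 16; 3A + B - C = 8.
Subtracting the first from the second: A + 2C = 12.
Subtracting the second from the third: A - 2C = -8.
Solving: C = 5, A = 2, then B = 7.
Hence u_{28} = 2·28 + 7 + 5·1 = 68.

68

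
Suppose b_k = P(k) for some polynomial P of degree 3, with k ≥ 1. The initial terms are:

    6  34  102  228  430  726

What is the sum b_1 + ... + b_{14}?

35210

1st diffs: 28, 68, 126, 202, 296.
2nd diffs: 40, 58, 76, 94.
3rd diffs: 18, 18, 18 (constant).
Newton forward-difference form: b_k = 6 + 28·C(k-1,1) + 40·C(k-1,2) + 18·C(k-1,3).
Continuing: …, 1134, 1672, 2358, 3210, …, b_{14} = 8638.
Summing k = 1..14 (14 terms) gives 35210.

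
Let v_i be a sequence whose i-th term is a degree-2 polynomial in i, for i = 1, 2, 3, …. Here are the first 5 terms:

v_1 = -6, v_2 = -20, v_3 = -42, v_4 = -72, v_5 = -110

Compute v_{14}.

-812

1st diffs: -14, -22, -30, -38.
2nd diffs: -8, -8, -8 (constant).
Newton forward-difference form: v_i = -6 + (-14)·C(i-1,1) + (-8)·C(i-1,2).
At i = 14: i-1 = 13, so v_{14} = -6 - 182 - 624 = -812.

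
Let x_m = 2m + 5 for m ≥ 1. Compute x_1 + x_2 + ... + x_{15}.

315

Over m = 1..15: Σm = 120.
Total = (2)·120 + (5)·15 = 315.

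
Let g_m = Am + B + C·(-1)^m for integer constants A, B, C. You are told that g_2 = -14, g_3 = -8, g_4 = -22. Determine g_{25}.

-96

Write the equations: 2A + B + C = -14; 3A + B - C = -8; 4A + B + C = -22.
Subtracting the first from the second: A - 2C = 6.
Subtracting the second from the third: A + 2C = -14.
Solving: C = -5, A = -4, then B = -1.
So g_m = -4·m + (-1) + (-5)·(-1)^m; at m=25 this is -96.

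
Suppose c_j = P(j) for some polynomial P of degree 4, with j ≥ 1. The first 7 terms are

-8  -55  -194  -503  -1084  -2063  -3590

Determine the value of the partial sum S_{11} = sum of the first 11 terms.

-54681

1st diffs: -47, -139, -309, -581, -979, -1527.
2nd diffs: -92, -170, -272, -398, -548.
3rd diffs: -78, -102, -126, -150.
4th diffs: -24, -24, -24 (constant).
So c_j = -j^4 - 3j^3 - 3j^2 - 2j + 1.
Continuing: -5839, -9008, -13319, -19018.
Summing j = 1..11 (11 terms) gives -54681.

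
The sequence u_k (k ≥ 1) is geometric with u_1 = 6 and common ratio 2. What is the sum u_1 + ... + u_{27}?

u_k = 6·2^(k-1).
S = 6·(2^27 - 1)/(2 - 1) = 6·(134217728 - 1)/(1) = 805306362.

805306362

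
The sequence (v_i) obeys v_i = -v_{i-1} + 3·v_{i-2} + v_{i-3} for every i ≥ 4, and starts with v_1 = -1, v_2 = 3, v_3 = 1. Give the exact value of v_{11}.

-639

Compute successive terms:
v_4 = 7; v_5 = -1; v_6 = 23; v_7 = -19; v_8 = 87; v_9 = -121; v_{10} = 363; v_{11} = -639.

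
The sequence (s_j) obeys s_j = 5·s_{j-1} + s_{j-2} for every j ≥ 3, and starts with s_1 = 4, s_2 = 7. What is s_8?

146867

Compute successive terms:
s_3 = 39;  s_4 = 202;  s_5 = 1049;  s_6 = 5447;  s_7 = 28284;  s_8 = 146867.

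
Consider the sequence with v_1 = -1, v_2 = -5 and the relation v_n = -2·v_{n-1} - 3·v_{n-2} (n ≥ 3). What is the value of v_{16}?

-16499

v_3 = 13; v_4 = -11; v_5 = -17; …; v_{13} = -3089; v_{14} = 2035; v_{15} = 5197; v_{16} = -16499.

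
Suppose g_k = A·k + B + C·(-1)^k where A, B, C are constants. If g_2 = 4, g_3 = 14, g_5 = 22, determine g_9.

38

Write the equations: 2A + B + C = 4; 3A + B - C = 14; 5A + B - C = 22.
Subtracting the first from the second: A - 2C = 10.
Subtracting the second from the third: 2A = 8.
Solving: C = -3, A = 4, then B = -1.
So g_k = 4·k + (-1) + (-3)·(-1)^k; at k=9 this is 38.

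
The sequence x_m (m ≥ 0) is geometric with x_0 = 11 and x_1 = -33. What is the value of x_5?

-2673

Common ratio r = -3.
x_m = 11·(-3)^(m-0).
x_5 = 11·(-3)^5 = -2673.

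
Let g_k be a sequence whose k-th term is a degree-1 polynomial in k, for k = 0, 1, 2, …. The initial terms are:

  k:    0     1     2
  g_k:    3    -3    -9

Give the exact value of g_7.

1st diffs: -6, -6 (constant).
So g_k = -6k + 3.
Evaluating at k = 7 gives g_7 = -39.

-39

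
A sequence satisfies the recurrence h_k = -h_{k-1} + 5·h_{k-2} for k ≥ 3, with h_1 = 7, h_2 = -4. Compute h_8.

-4564

Compute successive terms:
h_3 = 39  h_4 = -59  h_5 = 254  h_6 = -549  h_7 = 1819  h_8 = -4564.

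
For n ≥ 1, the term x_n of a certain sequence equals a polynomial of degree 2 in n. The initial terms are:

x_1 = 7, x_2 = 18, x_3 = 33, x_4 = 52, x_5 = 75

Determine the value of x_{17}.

663

1st diffs: 11, 15, 19, 23.
2nd diffs: 4, 4, 4 (constant).
Newton forward-difference form: x_n = 7 + 11·C(n-1,1) + 4·C(n-1,2).
At n = 17: n-1 = 16, so x_{17} = 7 + 176 + 480 = 663.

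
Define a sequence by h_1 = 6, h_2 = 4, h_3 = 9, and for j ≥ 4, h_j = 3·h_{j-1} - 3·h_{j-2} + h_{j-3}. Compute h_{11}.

h_4 = 21, h_5 = 40, h_6 = 66, h_7 = 99, h_8 = 139, h_9 = 186, h_{10} = 240, h_{11} = 301.

301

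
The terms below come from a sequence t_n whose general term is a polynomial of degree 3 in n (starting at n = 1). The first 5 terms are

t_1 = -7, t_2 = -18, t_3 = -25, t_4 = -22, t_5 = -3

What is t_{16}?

2978

1st diffs: -11, -7, 3, 19.
2nd diffs: 4, 10, 16.
3rd diffs: 6, 6 (constant).
Newton forward-difference form: t_n = -7 + (-11)·C(n-1,1) + 4·C(n-1,2) + 6·C(n-1,3).
At n = 16: n-1 = 15, so t_{16} = -7 - 165 + 420 + 2730 = 2978.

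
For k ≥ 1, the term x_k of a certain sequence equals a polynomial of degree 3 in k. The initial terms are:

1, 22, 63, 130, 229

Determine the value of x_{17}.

1st diffs: 21, 41, 67, 99.
2nd diffs: 20, 26, 32.
3rd diffs: 6, 6 (constant).
So x_k = k^3 + 4k^2 + 2k - 6.
Evaluating at k = 17 gives x_{17} = 6097.

6097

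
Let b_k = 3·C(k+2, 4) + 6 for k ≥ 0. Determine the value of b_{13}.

C(15, 4) = 1365, so b_{13} = 4101.

4101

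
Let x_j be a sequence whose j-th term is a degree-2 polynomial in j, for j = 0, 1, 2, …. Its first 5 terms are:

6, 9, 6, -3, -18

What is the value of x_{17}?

1st diffs: 3, -3, -9, -15.
2nd diffs: -6, -6, -6 (constant).
So x_j = -3j^2 + 6j + 6.
Evaluating at j = 17 gives x_{17} = -759.

-759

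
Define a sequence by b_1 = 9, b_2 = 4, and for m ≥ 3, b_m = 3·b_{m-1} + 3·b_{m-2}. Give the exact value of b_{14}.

Step forward from the initial values:
b_3 = 39, b_4 = 129, b_5 = 504, …, b_{11} = 1489104, b_{12} = 5645619, b_{13} = 21404169, b_{14} = 81149364.

81149364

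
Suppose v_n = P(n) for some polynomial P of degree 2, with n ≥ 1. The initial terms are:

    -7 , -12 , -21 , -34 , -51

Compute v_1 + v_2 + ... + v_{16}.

-2952

1st diffs: -5, -9, -13, -17.
2nd diffs: -4, -4, -4 (constant).
So v_n = -2n^2 + n - 6.
Continuing: …, -72, -97, -126, -159, …, v_{16} = -502.
Summing n = 1..16 (16 terms) gives -2952.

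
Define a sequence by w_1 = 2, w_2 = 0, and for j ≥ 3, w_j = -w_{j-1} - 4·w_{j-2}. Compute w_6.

-56

Iterate the recurrence:
w_3 = -8  w_4 = 8  w_5 = 24  w_6 = -56.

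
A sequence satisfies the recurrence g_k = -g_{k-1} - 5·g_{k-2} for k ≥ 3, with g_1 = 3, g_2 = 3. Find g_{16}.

Step forward from the initial values:
g_3 = -18;  g_4 = 3;  g_5 = 87;  …;  g_{13} = -28893;  g_{14} = -92397;  g_{15} = 236862;  g_{16} = 225123.

225123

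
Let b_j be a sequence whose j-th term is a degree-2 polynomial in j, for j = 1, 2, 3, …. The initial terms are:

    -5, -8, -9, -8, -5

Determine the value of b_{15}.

1st diffs: -3, -1, 1, 3.
2nd diffs: 2, 2, 2 (constant).
Newton forward-difference form: b_j = -5 + (-3)·C(j-1,1) + 2·C(j-1,2).
At j = 15: j-1 = 14, so b_{15} = -5 - 42 + 182 = 135.

135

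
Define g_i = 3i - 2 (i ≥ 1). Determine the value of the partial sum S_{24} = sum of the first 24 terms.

Over i = 1..24: Σi = 300.
Total = (3)·300 + (-2)·24 = 852.

852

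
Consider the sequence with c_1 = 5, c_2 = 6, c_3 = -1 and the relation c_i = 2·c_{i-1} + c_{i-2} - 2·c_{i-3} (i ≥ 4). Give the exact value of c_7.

Step forward from the initial values:
c_4 = -6;  c_5 = -25;  c_6 = -54;  c_7 = -121.

-121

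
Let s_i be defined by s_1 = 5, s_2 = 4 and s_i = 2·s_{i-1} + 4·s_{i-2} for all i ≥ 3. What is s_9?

s_3 = 28;  s_4 = 72;  s_5 = 256;  s_6 = 800;  s_7 = 2624;  s_8 = 8448;  s_9 = 27392.

27392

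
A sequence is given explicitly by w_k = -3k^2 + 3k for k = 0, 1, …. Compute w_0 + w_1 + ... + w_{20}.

-7980

Over k = 0..20: Σk = 210, Σk² = 2870.
Total = (-3)·2870 + (3)·210 = -7980.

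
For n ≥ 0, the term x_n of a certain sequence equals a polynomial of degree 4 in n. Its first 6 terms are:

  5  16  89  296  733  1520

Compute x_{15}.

1st diffs: 11, 73, 207, 437, 787.
2nd diffs: 62, 134, 230, 350.
3rd diffs: 72, 96, 120.
4th diffs: 24, 24 (constant).
Newton forward-difference form: x_n = 5 + 11·C(n,1) + 62·C(n,2) + 72·C(n,3) + 24·C(n,4).
At n = 15: n = 15, so x_{15} = 5 + 165 + 6510 + 32760 + 32760 = 72200.

72200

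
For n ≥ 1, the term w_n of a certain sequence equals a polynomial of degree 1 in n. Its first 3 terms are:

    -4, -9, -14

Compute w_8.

1st diffs: -5, -5 (constant).
So w_n = -5n + 1.
Evaluating at n = 8 gives w_8 = -39.

-39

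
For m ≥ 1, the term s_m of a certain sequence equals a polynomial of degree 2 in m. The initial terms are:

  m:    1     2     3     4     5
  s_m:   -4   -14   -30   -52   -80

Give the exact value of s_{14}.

-602

1st diffs: -10, -16, -22, -28.
2nd diffs: -6, -6, -6 (constant).
Newton forward-difference form: s_m = -4 + (-10)·C(m-1,1) + (-6)·C(m-1,2).
At m = 14: m-1 = 13, so s_{14} = -4 - 130 - 468 = -602.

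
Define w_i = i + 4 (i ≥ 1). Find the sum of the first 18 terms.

243

Over i = 1..18: Σi = 171.
Total = (1)·171 + (4)·18 = 243.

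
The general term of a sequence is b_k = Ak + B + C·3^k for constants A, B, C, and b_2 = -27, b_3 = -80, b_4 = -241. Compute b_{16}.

-129140149

Plug in k = 2, 3, 4: 2A + B + 9C = -27; 3A + B + 27C = -80; 4A + B + 81C = -241.
Subtracting the first from the second: A + 18C = -53.
Subtracting the second from the third: A + 54C = -161.
Solving: C = -3, A = 1, then B = -2.
So b_k = 1·k + (-2) + (-3)·3^k; at k=16 this is -129140149.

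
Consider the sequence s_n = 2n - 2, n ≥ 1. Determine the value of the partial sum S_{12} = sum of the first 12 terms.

132

Over n = 1..12: Σn = 78.
Total = (2)·78 + (-2)·12 = 132.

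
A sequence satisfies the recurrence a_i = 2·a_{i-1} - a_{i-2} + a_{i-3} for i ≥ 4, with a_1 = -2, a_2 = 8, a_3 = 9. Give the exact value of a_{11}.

Iterate the recurrence:
a_4 = 8, a_5 = 15, a_6 = 31, a_7 = 55, a_8 = 94, a_9 = 164, a_{10} = 289, a_{11} = 508.

508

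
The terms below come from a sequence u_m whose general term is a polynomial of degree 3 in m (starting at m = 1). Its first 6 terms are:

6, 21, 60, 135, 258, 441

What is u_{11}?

2676

1st diffs: 15, 39, 75, 123, 183.
2nd diffs: 24, 36, 48, 60.
3rd diffs: 12, 12, 12 (constant).
Newton forward-difference form: u_m = 6 + 15·C(m-1,1) + 24·C(m-1,2) + 12·C(m-1,3).
At m = 11: m-1 = 10, so u_{11} = 6 + 150 + 1080 + 1440 = 2676.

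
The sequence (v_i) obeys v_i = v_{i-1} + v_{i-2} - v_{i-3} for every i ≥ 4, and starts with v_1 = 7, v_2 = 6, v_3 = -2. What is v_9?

-29

Iterate the recurrence:
v_4 = -3; v_5 = -11; v_6 = -12; v_7 = -20; v_8 = -21; v_9 = -29.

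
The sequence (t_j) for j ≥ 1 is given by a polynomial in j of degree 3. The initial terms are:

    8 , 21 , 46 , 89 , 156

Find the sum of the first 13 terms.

1st diffs: 13, 25, 43, 67.
2nd diffs: 12, 18, 24.
3rd diffs: 6, 6 (constant).
Newton forward-difference form: t_j = 8 + 13·C(j-1,1) + 12·C(j-1,2) + 6·C(j-1,3).
Continuing: …, 253, 386, 561, 784, …, t_{13} = 2276.
Summing j = 1..13 (13 terms) gives 8840.

8840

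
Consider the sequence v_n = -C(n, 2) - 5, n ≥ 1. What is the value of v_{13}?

-83

C(13, 2) = 78, so v_{13} = -83.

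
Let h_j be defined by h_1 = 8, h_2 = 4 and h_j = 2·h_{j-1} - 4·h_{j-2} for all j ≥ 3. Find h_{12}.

Step forward from the initial values:
h_3 = -24; h_4 = -64; h_5 = -32; h_6 = 192; h_7 = 512; h_8 = 256; h_9 = -1536; h_{10} = -4096; h_{11} = -2048; h_{12} = 12288.

12288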